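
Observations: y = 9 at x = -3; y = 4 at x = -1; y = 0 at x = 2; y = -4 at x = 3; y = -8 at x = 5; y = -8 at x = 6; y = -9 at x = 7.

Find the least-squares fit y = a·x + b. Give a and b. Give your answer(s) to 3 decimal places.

The normal system MᵀM·[a, b]ᵀ = Mᵀy is [[133, 19]; [19, 7]]·[a, b]ᵀ = [-194, -16]ᵀ.
det = 133·7 − 19² = 570.
a = ((-194)·7 − 19·(-16))/570 = -527/285; b = (133·(-16) − 19·(-194))/570 = 41/15.

a = -1.849, b = 2.733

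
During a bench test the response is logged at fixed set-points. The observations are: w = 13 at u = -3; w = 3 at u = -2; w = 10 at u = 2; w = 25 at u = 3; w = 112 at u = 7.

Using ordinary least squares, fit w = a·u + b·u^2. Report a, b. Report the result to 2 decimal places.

a = 1.91, b = 2.01

Forming XᵀX = [[75, 343]; [343, 2595]] and Xᵀw = [834, 5882]ᵀ gives XᵀX·[a, b]ᵀ = Xᵀw.
Δ = 75·2595 − 343² = 76976.
a = (834·2595 − 343·5882)/76976 = 9169/4811; b = (75·5882 − 343·834)/76976 = 9693/4811.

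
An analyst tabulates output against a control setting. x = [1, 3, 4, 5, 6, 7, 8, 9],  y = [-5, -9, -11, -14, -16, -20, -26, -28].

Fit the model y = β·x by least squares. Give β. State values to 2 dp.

Forming MᵀM = [[281]] and Mᵀy = [-842]ᵀ gives MᵀM·[β]ᵀ = Mᵀy.
Hence β = -842 / 281 ≈ -2.99644.

β = -3.00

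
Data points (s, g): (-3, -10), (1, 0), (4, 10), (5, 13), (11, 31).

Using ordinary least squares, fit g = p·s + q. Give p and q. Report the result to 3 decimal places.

Compute the Gram sums: Σs·s = 172, Σs = 18, Σ1 = 5.
And Σs·g = 476, Σg = 44.
So XᵀX·[p, q]ᵀ = Xᵀg: [[172, 18]; [18, 5]]·[p, q]ᵀ = [476, 44]ᵀ.
Eliminating q: 5·(row 1) − 18·(row 2) gives 536·p = 5·476 − 18·44 = 1588, so p = 397/134.
Then q = (44 − 18·(397/134))/5 = -125/67.

p = 2.963, q = -1.866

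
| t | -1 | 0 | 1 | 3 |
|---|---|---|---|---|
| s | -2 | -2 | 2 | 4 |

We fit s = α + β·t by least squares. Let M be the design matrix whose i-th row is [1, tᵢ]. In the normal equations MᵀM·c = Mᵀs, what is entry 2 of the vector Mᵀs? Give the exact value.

Entry 2 ↔ basis t, so (Mᵀs)_{2} = Σᵢ (t)·sᵢ = (-1)·(-2) + (0)·(-2) + (1)·(2) + (3)·(4) = 16.

16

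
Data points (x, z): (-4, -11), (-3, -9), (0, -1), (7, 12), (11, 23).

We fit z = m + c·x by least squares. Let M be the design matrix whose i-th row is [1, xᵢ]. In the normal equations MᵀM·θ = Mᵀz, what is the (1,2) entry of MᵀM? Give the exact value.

11

Row 1 ↔ basis 1, column 2 ↔ basis x, so (MᵀM)_{1,2} = Σᵢ x = (1)·(-4) + (1)·(-3) + (1)·(0) + (1)·(7) + (1)·(11) = 11.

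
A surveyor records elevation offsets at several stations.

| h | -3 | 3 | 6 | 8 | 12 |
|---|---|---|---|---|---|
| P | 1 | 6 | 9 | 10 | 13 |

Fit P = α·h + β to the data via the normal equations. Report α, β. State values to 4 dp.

α = 0.8060, β = 3.6088

Sums needed: Σh·h = 262, Σh = 26, Σ1 = 5.
Right-hand side: Σh·P = 305, ΣP = 39.
MᵀM·[α, β]ᵀ = MᵀP becomes [[262, 26]; [26, 5]]·[α, β]ᵀ = [305, 39]ᵀ.
Δ = 262·5 − 26² = 634.
α = (305·5 − 26·39)/634 = 511/634; β = (262·39 − 26·305)/634 = 1144/317.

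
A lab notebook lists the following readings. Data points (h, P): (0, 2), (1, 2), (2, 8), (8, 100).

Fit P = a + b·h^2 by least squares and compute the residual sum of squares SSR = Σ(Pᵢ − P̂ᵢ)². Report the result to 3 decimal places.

XᵀX·[a, b]ᵀ = XᵀP reads: 4·a + 69·b = 112;  69·a + 4113·b = 6434.
(Σ1 = 4, Σh^2 = 69, Σh^2·h^2 = 4113, ΣP = 112, Σh^2·P = 6434.)
Determinant 4·4113 − 69² = 11691.
a = (112·4113 − 69·6434)/11691 = 5570/3897; b = (4·6434 − 69·112)/11691 = 18008/11691.
Residuals: 2224/3897, -11336/11691, 4786/11691, -122/11691; SSR = 16760/11691.

SSR = 1.434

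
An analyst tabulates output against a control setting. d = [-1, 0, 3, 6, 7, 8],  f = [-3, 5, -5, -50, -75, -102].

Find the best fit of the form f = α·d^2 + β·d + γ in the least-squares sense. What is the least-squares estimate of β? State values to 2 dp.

β = 3.65

Entries of XᵀX: Σd^2·d^2 = 7875, Σd^2·d = 1097, Σd^2 = 159, Σd·d = 159, Σd = 23, Σ1 = 6.
Moment sums: Σd^2·f = -12051, Σd·f = -1653, Σf = -230.
XᵀX·[α, β, γ]ᵀ = Xᵀf becomes [[7875, 1097, 159]; [1097, 159, 23]; [159, 23, 6]]·[α, β, γ]ᵀ = [-12051, -1653, -230]ᵀ.
Inverting the 3×3 Gram matrix, [α, β, γ]ᵀ = [-5503/2604, 79313/21700, 119069/32550]ᵀ.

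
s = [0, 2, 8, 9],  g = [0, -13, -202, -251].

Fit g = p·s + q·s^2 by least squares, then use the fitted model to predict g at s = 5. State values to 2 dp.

With design matrix X, XᵀX = [[149, 1249]; [1249, 10673]] and Xᵀg = [-3901, -33311]ᵀ.
Δ = 149·10673 − 1249² = 30276.
p = ((-3901)·10673 − 1249·(-33311))/30276 = -1663/1682; q = (149·(-33311) − 1249·(-3901))/30276 = -5055/1682.
At s = 5: ĝ = (-1663/1682)·(5) + (-5055/1682)·(25) = -67345/841.

ĝ = -80.08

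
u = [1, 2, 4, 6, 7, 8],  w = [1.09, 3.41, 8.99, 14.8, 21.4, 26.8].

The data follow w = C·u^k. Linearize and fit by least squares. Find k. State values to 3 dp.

Taking logs, ln w = k·ln u + ln C, so regress ln w on ln u.
Σln u = 7.8966, Σ(ln u)² = 13.7233, Σln w = 12.5554, Σln u·ln w = 21.5220.
Equations: 13.7233·k + 7.8966·ln C = 21.5220;  7.8966·k + 6·ln C = 12.5554.
Solving (det = 19.9843): k = 1.50055, ln C = 0.11771.

k = 1.501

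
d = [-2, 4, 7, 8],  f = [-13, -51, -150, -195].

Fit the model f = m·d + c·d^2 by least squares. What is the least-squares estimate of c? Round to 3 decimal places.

Compute the Gram sums: Σd·d = 133, Σd·d^2 = 911, Σd^2·d^2 = 6769.
Right-hand side: Σd·f = -2788, Σd^2·f = -20698.
So XᵀX·[m, c]ᵀ = Xᵀf: [[133, 911]; [911, 6769]]·[m, c]ᵀ = [-2788, -20698]ᵀ.
Determinant 133·6769 − 911² = 70356.
m = ((-2788)·6769 − 911·(-20698))/70356 = -619/2706; c = (133·(-20698) − 911·(-2788))/70356 = -8191/2706.

c = -3.027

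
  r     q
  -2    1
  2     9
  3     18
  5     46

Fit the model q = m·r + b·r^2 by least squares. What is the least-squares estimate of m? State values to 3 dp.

m = 2.014

The normal system XᵀX·[m, b]ᵀ = Xᵀq is [[42, 152]; [152, 738]]·[m, b]ᵀ = [300, 1352]ᵀ.
det = 42·738 − 152² = 7892.
m = (300·738 − 152·1352)/7892 = 3974/1973; b = (42·1352 − 152·300)/7892 = 2796/1973.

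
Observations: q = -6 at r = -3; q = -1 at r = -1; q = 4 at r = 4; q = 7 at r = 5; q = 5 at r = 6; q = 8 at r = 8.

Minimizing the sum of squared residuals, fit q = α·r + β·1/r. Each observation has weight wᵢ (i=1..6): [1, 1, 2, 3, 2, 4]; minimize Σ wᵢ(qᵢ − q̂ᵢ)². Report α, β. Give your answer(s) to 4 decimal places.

The normal equations are: 445·α + 13·β = 472;  13·α + (1769/1200)·β = 223/15.
Determinant 445·(1769/1200) − 13² = 116881/240.
α = (472·(1769/1200) − 13·(223/15))/(116881/240) = 603048/584405; β = (445·(223/15) − 13·472)/(116881/240) = 115120/116881.

α = 1.0319, β = 0.9849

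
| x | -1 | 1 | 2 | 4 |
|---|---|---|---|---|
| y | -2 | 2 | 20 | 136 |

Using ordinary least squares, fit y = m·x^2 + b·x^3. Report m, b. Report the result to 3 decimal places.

m = 0.985, b = 1.881

The normal system AᵀA·[m, b]ᵀ = Aᵀy is [[274, 1056]; [1056, 4162]]·[m, b]ᵀ = [2256, 8868]ᵀ.
det = 274·4162 − 1056² = 25252.
m = (2256·4162 − 1056·8868)/25252 = 6216/6313; b = (274·8868 − 1056·2256)/25252 = 11874/6313.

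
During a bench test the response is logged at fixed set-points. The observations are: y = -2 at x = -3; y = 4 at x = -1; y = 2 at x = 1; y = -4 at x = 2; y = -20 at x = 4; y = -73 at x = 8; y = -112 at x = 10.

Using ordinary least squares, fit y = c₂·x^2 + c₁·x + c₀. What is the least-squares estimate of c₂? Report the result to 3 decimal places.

c₂ = -1.006

Compute the Gram sums: Σx^2·x^2 = 14451, Σx^2·x = 1557, Σx^2 = 195, Σx·x = 195, Σx = 21, Σ1 = 7.
And Σx^2·y = -16220, Σx·y = -1788, Σy = -205.
AᵀA·[c₂, c₁, c₀]ᵀ = Aᵀy becomes [[14451, 1557, 195]; [1557, 195, 21]; [195, 21, 7]]·[c₂, c₁, c₀]ᵀ = [-16220, -1788, -205]ᵀ.
Row-reducing yields c₂ = -36031/35832, c₁ = -17699/11944, c₀ = 18941/5972.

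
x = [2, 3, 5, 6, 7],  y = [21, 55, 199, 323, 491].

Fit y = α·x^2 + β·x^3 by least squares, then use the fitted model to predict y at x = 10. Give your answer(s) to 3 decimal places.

ŷ = 1303.216

From the data, Σx^2·x^2 = 4419, Σx^2·x^3 = 27983, Σx^3·x^3 = 180723.
And Σx^2·y = 41241, Σx^3·y = 264709.
det = 4419·180723 − 27983² = 15566648.
α = (41241·180723 − 27983·264709)/15566648 = 5730662/1945831; β = (4419·264709 − 27983·41241)/15566648 = 1962771/1945831.
At x = 10: ŷ = (5730662/1945831)·(100) + (1962771/1945831)·(1000) = 2535837200/1945831.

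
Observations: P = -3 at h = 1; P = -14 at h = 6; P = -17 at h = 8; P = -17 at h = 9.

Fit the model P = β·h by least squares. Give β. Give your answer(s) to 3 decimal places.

β = -2.066

From the data, Σh·h = 182.
Moment sums: Σh·P = -376.
MᵀM·[β]ᵀ = MᵀP becomes [[182]]·[β]ᵀ = [-376]ᵀ.
Hence β = -376 / 182 ≈ -2.06593.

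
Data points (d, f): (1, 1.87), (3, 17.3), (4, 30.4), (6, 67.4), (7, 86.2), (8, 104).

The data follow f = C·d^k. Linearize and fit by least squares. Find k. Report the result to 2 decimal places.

k = 1.95

Let Y = ln f. Fitting Y = k·ln d + ln C by least squares:
Σln d = 8.3020, Σ(ln d)² = 14.4498, Σln f = 20.2028, Σln d·ln f = 33.7397.
Equations: 14.4498·k + 8.3020·ln C = 33.7397;  8.3020·k + 6·ln C = 20.2028.
Δ = 14.4498·6 − (8.3020)² = 17.7753; k = (33.7397·6 − 8.3020·20.2028)/17.7753 = 1.95295, ln C = (14.4498·20.2028 − 8.3020·33.7397)/17.7753 = 0.66489.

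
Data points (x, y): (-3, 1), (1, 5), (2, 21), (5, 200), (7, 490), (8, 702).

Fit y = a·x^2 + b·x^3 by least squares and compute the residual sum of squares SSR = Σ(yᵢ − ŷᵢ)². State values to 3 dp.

The normal equations are: 7220·a + 52490·b = 74036;  52490·a + 396212·b = 552640.
Determinant 7220·396212 − 52490² = 105450540.
a = (74036·396212 − 52490·552640)/105450540 = 81469508/26362635; b = (7220·552640 − 52490·74036)/105450540 = 5195558/5272527.
Residuals: -1820869/8787545, 8121959/8787545, 19914983/26362635, -2286890/5272527, 392392/675965, -8107222/26362635; SSR = 55032697/26362635.

SSR = 2.088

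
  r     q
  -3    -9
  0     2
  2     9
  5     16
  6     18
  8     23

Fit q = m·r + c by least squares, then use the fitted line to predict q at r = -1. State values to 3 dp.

q̂ = -1.595

From the data, Σr·r = 138, Σr = 18, Σ1 = 6.
Right-hand side: Σr·q = 417, Σq = 59.
Determinant 138·6 − 18² = 504.
m = (417·6 − 18·59)/504 = 20/7; c = (138·59 − 18·417)/504 = 53/42.
At r = -1: q̂ = (20/7)·(-1) + (53/42)·(1) = -67/42.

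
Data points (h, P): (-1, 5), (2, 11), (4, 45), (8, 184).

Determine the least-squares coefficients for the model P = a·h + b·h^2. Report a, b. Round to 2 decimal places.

From the data, Σh·h = 85, Σh·h^2 = 583, Σh^2·h^2 = 4369.
Right-hand side: Σh·P = 1669, Σh^2·P = 12545.
AᵀA·[a, b]ᵀ = AᵀP becomes [[85, 583]; [583, 4369]]·[a, b]ᵀ = [1669, 12545]ᵀ.
Δ = 85·4369 − 583² = 31476.
a = (1669·4369 − 583·12545)/31476 = -10937/15738; b = (85·12545 − 583·1669)/31476 = 46649/15738.

a = -0.69, b = 2.96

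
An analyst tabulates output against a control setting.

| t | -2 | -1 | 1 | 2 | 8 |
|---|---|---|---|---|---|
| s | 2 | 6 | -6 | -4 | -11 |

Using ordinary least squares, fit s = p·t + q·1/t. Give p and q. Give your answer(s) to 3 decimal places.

p = -1.240, q = -4.044

With design matrix A, AᵀA = [[74, 5]; [5, 161/64]] and Aᵀs = [-112, -131/8]ᵀ.
Δ = 74·(161/64) − 5² = 5157/32.
p = ((-112)·(161/64) − 5·(-131/8))/(5157/32) = -2132/1719; q = (74·(-131/8) − 5·(-112))/(5157/32) = -6952/1719.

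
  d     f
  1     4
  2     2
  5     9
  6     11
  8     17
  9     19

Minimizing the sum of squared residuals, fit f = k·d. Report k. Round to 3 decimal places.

Normal-equation sums: Σd·d = 211.
Moment sums: Σd·f = 426.
So MᵀM·[k]ᵀ = Mᵀf: [[211]]·[k]ᵀ = [426]ᵀ.
Hence k = 426 / 211 ≈ 2.01896.

k = 2.019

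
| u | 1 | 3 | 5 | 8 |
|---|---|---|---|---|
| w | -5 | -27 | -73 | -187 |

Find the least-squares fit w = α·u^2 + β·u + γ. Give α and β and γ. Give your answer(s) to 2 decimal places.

Entries of MᵀM: Σu^2·u^2 = 4803, Σu^2·u = 665, Σu^2 = 99, Σu·u = 99, Σu = 17, Σ1 = 4.
Right-hand side: Σu^2·w = -14041, Σu·w = -1947, Σw = -292.
So MᵀM·[α, β, γ]ᵀ = Mᵀw: [[4803, 665, 99]; [665, 99, 17]; [99, 17, 4]]·[α, β, γ]ᵀ = [-14041, -1947, -292]ᵀ.
Solving the 3×3 system (Gaussian elimination) gives α = -3, β = 1, γ = -3.

α = -3.00, β = 1.00, γ = -3.00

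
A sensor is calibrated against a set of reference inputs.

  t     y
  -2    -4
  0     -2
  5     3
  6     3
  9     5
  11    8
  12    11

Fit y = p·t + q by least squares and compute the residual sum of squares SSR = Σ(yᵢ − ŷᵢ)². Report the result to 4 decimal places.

With design matrix M, MᵀM = [[411, 41]; [41, 7]] and Mᵀy = [306, 24]ᵀ.
Eliminating q: 7·(row 1) − 41·(row 2) gives 1196·p = 7·306 − 41·24 = 1158, so p = 579/598.
Then q = (24 − 41·(579/598))/7 = -1341/598.
Residuals: 107/598, 145/598, 120/299, -339/598, -440/299, -122/299, 971/598; SSR = 1657/299.

SSR = 5.5418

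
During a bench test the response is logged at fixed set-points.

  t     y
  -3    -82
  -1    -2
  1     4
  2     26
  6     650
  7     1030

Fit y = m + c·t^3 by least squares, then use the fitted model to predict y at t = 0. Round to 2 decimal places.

ŷ = 0.79

Sums needed: Σ1 = 6, Σt^3 = 540, Σt^3·t^3 = 165100.
And Σy = 1626, Σt^3·y = 496118.
AᵀA·[m, c]ᵀ = Aᵀy becomes [[6, 540]; [540, 165100]]·[m, c]ᵀ = [1626, 496118]ᵀ.
det = 6·165100 − 540² = 699000.
m = (1626·165100 − 540·496118)/699000 = 4574/5825; c = (6·496118 − 540·1626)/699000 = 174889/58250.
At t = 0: ŷ = (4574/5825)·(1) + (174889/58250)·(0) = 4574/5825.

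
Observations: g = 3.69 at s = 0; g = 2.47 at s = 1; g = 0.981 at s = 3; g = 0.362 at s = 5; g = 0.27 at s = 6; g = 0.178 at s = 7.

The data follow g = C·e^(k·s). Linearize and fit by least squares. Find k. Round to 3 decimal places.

Let Y = ln g. Fitting Y = k·s + ln C by least squares:
Σs = 22.0000, Σ(s)² = 120.0000, Σln g = -1.8608, Σs·ln g = -24.1717.
Equations: 120.0000·k + 22.0000·ln C = -24.1717;  22.0000·k + 6·ln C = -1.8608.
Solving (det = 236.0000): k = -0.44107, ln C = 1.30715.

k = -0.441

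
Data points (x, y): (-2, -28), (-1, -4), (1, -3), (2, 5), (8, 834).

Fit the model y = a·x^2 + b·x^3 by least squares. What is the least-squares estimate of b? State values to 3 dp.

MᵀM·[a, b]ᵀ = Mᵀy reads: 4130·a + 32768·b = 53277;  32768·a + 262274·b = 427273.
det = 4130·262274 − 32768² = 9449796.
a = (53277·262274 − 32768·427273)/9449796 = -13854883/4724898; b = (4130·427273 − 32768·53277)/9449796 = 9428377/4724898.

b = 1.995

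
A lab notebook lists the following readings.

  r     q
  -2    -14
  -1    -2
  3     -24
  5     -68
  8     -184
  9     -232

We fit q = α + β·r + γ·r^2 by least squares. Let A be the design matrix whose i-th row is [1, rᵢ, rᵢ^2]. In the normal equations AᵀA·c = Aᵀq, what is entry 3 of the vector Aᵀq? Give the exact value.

-32542

Entry 3 ↔ basis r^2, so (Aᵀq)_{3} = Σᵢ (r^2)·qᵢ = (4)·(-14) + (1)·(-2) + (9)·(-24) + (25)·(-68) + (64)·(-184) + (81)·(-232) = -32542.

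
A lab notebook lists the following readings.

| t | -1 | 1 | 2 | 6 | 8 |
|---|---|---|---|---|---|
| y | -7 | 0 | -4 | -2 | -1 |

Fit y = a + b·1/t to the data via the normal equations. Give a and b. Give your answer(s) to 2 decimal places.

a = -3.29, b = 3.12

With design matrix X, XᵀX = [[5, 19/24]; [19/24, 1321/576]] and Xᵀy = [-14, 109/24]ᵀ.
Determinant 5·(1321/576) − (19/24)² = 1561/144.
a = ((-14)·(1321/576) − (19/24)·(109/24))/(1561/144) = -20565/6244; b = (5·(109/24) − (19/24)·(-14))/(1561/144) = 4866/1561.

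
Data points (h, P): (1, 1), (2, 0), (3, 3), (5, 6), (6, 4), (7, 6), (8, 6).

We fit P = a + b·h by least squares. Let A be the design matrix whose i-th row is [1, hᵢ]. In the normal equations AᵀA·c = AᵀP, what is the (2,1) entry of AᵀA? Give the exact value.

Row 2 ↔ basis h, column 1 ↔ basis 1, so (AᵀA)_{2,1} = Σᵢ h = (1)·(1) + (2)·(1) + (3)·(1) + (5)·(1) + (6)·(1) + (7)·(1) + (8)·(1) = 32.

32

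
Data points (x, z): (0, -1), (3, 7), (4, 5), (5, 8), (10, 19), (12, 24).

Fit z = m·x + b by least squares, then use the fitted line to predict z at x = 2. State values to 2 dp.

ẑ = 2.82

From the data, Σx·x = 294, Σx = 34, Σ1 = 6.
And Σx·z = 559, Σz = 62.
AᵀA·[m, b]ᵀ = Aᵀz becomes [[294, 34]; [34, 6]]·[m, b]ᵀ = [559, 62]ᵀ.
Determinant 294·6 − 34² = 608.
m = (559·6 − 34·62)/608 = 623/304; b = (294·62 − 34·559)/608 = -389/304.
At x = 2: ẑ = (623/304)·(2) + (-389/304)·(1) = 857/304.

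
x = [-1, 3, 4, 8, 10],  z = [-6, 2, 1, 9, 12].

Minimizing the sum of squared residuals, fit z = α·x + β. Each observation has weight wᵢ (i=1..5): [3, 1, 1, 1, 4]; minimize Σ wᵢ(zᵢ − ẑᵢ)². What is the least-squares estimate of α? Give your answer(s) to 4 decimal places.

Compute the Gram sums: Σwᵢ·x·x = 492, Σwᵢ·x = 52, Σwᵢ·1 = 10.
For MᵀWz: Σwᵢ·x·z = 580, Σwᵢ·z = 42.
MᵀWM·[α, β]ᵀ = MᵀWz becomes [[492, 52]; [52, 10]]·[α, β]ᵀ = [580, 42]ᵀ.
Determinant 492·10 − 52² = 2216.
α = (580·10 − 52·42)/2216 = 452/277; β = (492·42 − 52·580)/2216 = -1187/277.

α = 1.6318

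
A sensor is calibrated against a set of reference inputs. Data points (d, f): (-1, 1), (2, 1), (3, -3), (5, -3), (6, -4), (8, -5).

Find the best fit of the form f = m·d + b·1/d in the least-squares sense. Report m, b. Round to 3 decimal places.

Normal-equation sums: Σd·d = 139, Σd·1/d = 6, Σ1/d·1/d = 20801/14400.
Moment sums: Σd·f = -87, Σ1/d·f = -407/120.
Normal equations: [[139, 6]; [6, 20801/14400]]·[m, b]ᵀ = [-87, -407/120]ᵀ.
Δ = 139·(20801/14400) − 6² = 2372939/14400.
m = ((-87)·(20801/14400) − 6·(-407/120))/(2372939/14400) = -1516647/2372939; b = (139·(-407/120) − 6·(-87))/(2372939/14400) = 728040/2372939.

m = -0.639, b = 0.307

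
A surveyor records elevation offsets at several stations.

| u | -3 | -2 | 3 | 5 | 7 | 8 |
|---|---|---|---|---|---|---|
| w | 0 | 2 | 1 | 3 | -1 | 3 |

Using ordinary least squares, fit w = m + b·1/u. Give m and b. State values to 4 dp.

The normal system MᵀM·[m, b]ᵀ = Mᵀw is [[6, -9/280]; [-9/280, 386849/705600]]·[m, b]ᵀ = [8, 139/840]ᵀ.
det = 6·(386849/705600) − (-9/280)² = 154691/47040.
m = (8·(386849/705600) − (-9/280)·(139/840))/(154691/47040) = 619709/464073; b = (6·(139/840) − (-9/280)·8)/(154691/47040) = 58800/154691.

m = 1.3354, b = 0.3801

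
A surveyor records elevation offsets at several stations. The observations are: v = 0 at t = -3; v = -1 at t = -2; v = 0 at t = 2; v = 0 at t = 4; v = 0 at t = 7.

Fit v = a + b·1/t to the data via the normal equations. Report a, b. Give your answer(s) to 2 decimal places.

Sums needed: Σ1 = 5, Σ1/t = 5/84, Σ1/t·1/t = 4897/7056.
For Aᵀv: Σv = -1, Σ1/t·v = 1/2.
Eliminating b: (4897/7056)·(row 1) − (5/84)·(row 2) gives (6115/1764)·a = (4897/7056)·(-1) − (5/84)·(1/2) = -5107/7056, so a = -5107/24460.
Then b = ((1/2) − (5/84)·(-5107/24460))/(4897/7056) = 903/1223.

a = -0.21, b = 0.74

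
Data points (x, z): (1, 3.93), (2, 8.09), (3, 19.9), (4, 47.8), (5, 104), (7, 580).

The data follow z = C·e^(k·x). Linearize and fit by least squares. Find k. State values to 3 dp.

Let Y = ln z. Fitting Y = k·x + ln C by least squares:
Σx = 22.0000, Σ(x)² = 104.0000, Σln z = 21.3244, Σx·ln z = 97.7533.
Equations: 104.0000·k + 22.0000·ln C = 97.7533;  22.0000·k + 6·ln C = 21.3244.
Slope k = (n·Σx·ln z − Σx·Σln z)/(n·Σ(x)² − (Σx)²) = (6·97.7533 − 22.0000·21.3244)/140.0000 = 0.83845; ln C = (Σln z − k·Σx)/n = 0.47977.

k = 0.838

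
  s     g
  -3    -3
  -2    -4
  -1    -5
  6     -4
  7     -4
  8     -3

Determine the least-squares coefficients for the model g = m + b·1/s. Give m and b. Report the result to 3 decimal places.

m = -3.616, b = 0.933

Compute the Gram sums: Σ1 = 6, Σ1/s = -235/168, Σ1/s·1/s = 40217/28224.
Right-hand side: Σg = -23, Σ1/s·g = 1073/168.
So MᵀM·[m, b]ᵀ = Mᵀg: [[6, -235/168]; [-235/168, 40217/28224]]·[m, b]ᵀ = [-23, 1073/168]ᵀ.
Determinant 6·(40217/28224) − (-235/168)² = 186077/28224.
m = ((-23)·(40217/28224) − (-235/168)·(1073/168))/(186077/28224) = -672836/186077; b = (6·(1073/168) − (-235/168)·(-23))/(186077/28224) = 173544/186077.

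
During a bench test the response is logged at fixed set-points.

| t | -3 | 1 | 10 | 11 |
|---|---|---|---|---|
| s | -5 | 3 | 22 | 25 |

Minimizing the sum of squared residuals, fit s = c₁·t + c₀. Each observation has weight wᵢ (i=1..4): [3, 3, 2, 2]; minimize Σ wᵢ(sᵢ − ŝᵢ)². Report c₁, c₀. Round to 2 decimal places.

The normal equations are: 472·c₁ + 36·c₀ = 1044;  36·c₁ + 10·c₀ = 88.
(Σwᵢ·t·t = 472, Σwᵢ·t = 36, Σwᵢ·1 = 10, Σwᵢ·t·s = 1044, Σwᵢ·s = 88.)
Eliminating c₀: 10·(row 1) − 36·(row 2) gives 3424·c₁ = 10·1044 − 36·88 = 7272, so c₁ = 909/428.
Then c₀ = (88 − 36·(909/428))/10 = 247/214.

c₁ = 2.12, c₀ = 1.15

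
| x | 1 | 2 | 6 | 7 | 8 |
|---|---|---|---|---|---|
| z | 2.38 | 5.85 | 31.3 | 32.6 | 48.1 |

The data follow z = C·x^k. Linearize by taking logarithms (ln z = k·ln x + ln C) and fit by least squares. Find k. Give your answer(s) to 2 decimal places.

Taking logs, ln z = k·ln x + ln C, so regress ln z on ln x.
Sums: Σln x = 6.5103, Σ(ln x)² = 11.8015, Σln z = 13.4348, Σln x·ln z = 22.2290.
Normal system: [[11.8015, 6.5103]; [6.5103, 5]]·[k, ln C]ᵀ = [22.2290, 13.4348]ᵀ.
Δ = 11.8015·5 − (6.5103)² = 16.6240; k = (22.2290·5 − 6.5103·13.4348)/16.6240 = 1.42451, ln C = (11.8015·13.4348 − 6.5103·22.2290)/16.6240 = 0.83217.

k = 1.42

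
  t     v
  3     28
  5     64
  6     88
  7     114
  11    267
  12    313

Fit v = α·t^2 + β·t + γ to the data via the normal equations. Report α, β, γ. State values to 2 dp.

α = 1.99, β = 1.83, γ = 4.68

The normal equations are: 39780·α + 3770·β + 384·γ = 87985;  3770·α + 384·β + 44·γ = 8423;  384·α + 44·β + 6·γ = 874.
Row-reducing yields α = 22317/11198, β = 20521/11198, γ = 26200/5599.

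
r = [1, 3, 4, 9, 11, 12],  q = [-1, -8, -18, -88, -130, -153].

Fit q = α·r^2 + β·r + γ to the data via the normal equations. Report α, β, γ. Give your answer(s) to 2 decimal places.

Normal-equation sums: Σr^2·r^2 = 42276, Σr^2·r = 3880, Σr^2 = 372, Σr·r = 372, Σr = 40, Σ1 = 6.
And Σr^2·q = -45251, Σr·q = -4155, Σq = -398.
AᵀA·[α, β, γ]ᵀ = Aᵀq becomes [[42276, 3880, 372]; [3880, 372, 40]; [372, 40, 6]]·[α, β, γ]ᵀ = [-45251, -4155, -398]ᵀ.
Row-reducing yields α = -16225/15916, β = -11255/15916, γ = 12611/7958.

α = -1.02, β = -0.71, γ = 1.58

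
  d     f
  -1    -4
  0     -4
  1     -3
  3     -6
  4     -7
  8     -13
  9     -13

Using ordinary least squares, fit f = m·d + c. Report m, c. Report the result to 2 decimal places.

m = -1.05, c = -3.53

The normal equations are: 172·m + 24·c = -266;  24·m + 7·c = -50.
(Σd·d = 172, Σd = 24, Σ1 = 7, Σd·f = -266, Σf = -50.)
Δ = 172·7 − 24² = 628.
m = ((-266)·7 − 24·(-50))/628 = -331/314; c = (172·(-50) − 24·(-266))/628 = -554/157.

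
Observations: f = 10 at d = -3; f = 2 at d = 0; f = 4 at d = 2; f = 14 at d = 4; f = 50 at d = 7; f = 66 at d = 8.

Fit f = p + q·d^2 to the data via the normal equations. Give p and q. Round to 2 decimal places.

Forming MᵀM = [[6, 142]; [142, 6850]] and Mᵀf = [146, 7004]ᵀ gives MᵀM·[p, q]ᵀ = Mᵀf.
Determinant 6·6850 − 142² = 20936.
p = (146·6850 − 142·7004)/20936 = 1383/5234; q = (6·7004 − 142·146)/20936 = 5323/5234.

p = 0.26, q = 1.02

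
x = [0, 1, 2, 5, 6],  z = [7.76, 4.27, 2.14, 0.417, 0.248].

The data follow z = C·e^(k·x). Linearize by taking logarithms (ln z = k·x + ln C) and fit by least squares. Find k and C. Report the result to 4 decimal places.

k = -0.5726, C = 7.4014

Let Y = ln z. Fitting Y = k·x + ln C by least squares:
Over the data: Σx = 14.0000, Σ(x)² = 66.0000, Σln z = 1.9924, Σx·ln z = -9.7661.
Normal system: [[66.0000, 14.0000]; [14.0000, 5]]·[k, ln C]ᵀ = [-9.7661, 1.9924]ᵀ.
Solving (det = 134.0000): k = -0.57257, ln C = 2.00167, so C = exp(2.00167) = 7.40141.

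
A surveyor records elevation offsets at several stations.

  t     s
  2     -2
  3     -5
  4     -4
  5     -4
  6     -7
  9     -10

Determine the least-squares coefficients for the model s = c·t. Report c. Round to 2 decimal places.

c = -1.09

The normal system AᵀA·[c]ᵀ = Aᵀs is [[171]]·[c]ᵀ = [-187]ᵀ.
Hence c = -187 / 171 ≈ -1.09357.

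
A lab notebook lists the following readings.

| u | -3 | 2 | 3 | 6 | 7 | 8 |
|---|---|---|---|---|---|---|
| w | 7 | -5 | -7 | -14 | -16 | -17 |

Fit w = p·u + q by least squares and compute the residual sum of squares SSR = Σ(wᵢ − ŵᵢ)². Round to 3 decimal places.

From the data, Σu·u = 171, Σu = 23, Σ1 = 6.
And Σu·w = -384, Σw = -52.
Eliminating q: 6·(row 1) − 23·(row 2) gives 497·p = 6·(-384) − 23·(-52) = -1108, so p = -1108/497.
Then q = ((-52) − 23·(-1108/497))/6 = -60/497.
Residuals: 215/497, -209/497, -95/497, -250/497, -136/497, 475/497; SSR = 816/497.

SSR = 1.642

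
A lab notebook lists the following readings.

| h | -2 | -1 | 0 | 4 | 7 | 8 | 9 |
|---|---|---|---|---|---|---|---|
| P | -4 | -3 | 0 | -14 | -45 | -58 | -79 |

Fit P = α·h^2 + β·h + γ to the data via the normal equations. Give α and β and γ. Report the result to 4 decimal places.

Compute the Gram sums: Σh^2·h^2 = 13331, Σh^2·h = 1639, Σh^2 = 215, Σh·h = 215, Σh = 25, Σ1 = 7.
Right-hand side: Σh^2·P = -12559, Σh·P = -1535, ΣP = -203.
Row-reducing yields α = -52145/50659, β = 34936/50659, γ = 1102/7237.

α = -1.0293, β = 0.6896, γ = 0.1523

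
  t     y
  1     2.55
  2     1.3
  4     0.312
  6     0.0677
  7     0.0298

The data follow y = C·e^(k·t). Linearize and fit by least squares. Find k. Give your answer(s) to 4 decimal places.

k = -0.7407

With ln yᵢ as the transformed response and tᵢ as the regressor:
Σt = 20.0000, Σ(t)² = 106.0000, Σln y = -6.1722, Σt·ln y = -43.9469.
Normal system: [[106.0000, 20.0000]; [20.0000, 5]]·[k, ln C]ᵀ = [-43.9469, -6.1722]ᵀ.
Slope k = (n·Σt·ln y − Σt·Σln y)/(n·Σ(t)² − (Σt)²) = (5·-43.9469 − 20.0000·-6.1722)/130.0000 = -0.74070; ln C = (Σln y − k·Σt)/n = 1.72834.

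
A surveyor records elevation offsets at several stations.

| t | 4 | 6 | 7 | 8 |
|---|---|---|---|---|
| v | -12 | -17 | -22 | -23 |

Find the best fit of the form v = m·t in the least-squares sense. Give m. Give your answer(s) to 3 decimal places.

m = -2.958

Compute the Gram sums: Σt·t = 165.
Moment sums: Σt·v = -488.
Normal equations: [[165]]·[m]ᵀ = [-488]ᵀ.
Hence m = -488 / 165 ≈ -2.95758.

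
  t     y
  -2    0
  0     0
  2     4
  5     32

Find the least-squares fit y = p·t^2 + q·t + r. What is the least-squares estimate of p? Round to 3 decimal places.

Sums needed: Σt^2·t^2 = 657, Σt^2·t = 125, Σt^2 = 33, Σt·t = 33, Σt = 5, Σ1 = 4.
For Aᵀy: Σt^2·y = 816, Σt·y = 168, Σy = 36.
Normal equations: [[657, 125, 33]; [125, 33, 5]; [33, 5, 4]]·[p, q, r]ᵀ = [816, 168, 36]ᵀ.
Row-reducing yields p = 1791/1639, q = 1929/1639, r = -2436/1639.

p = 1.093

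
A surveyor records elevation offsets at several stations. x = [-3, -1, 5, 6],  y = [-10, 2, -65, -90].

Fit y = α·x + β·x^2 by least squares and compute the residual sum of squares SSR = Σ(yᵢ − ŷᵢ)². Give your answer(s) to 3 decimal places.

SSR = 1.490

With design matrix A, AᵀA = [[71, 313]; [313, 2003]] and Aᵀy = [-837, -4953]ᵀ.
Eliminating β: 2003·(row 1) − 313·(row 2) gives 44244·α = 2003·(-837) − 313·(-4953) = -126222, so α = -21037/7374.
Then β = ((-4953) − 313·(-21037/7374))/2003 = -14947/7374.
Residuals: -388/1229, 1443/1229, -75/1229, 109/1229; SSR = 1831/1229.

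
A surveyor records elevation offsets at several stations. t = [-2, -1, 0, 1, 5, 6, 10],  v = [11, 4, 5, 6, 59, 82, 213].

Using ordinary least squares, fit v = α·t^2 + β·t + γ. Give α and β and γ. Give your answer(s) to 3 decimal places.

Setting ∂/∂α … = 0 gives: 11939·α + 1333·β + 167·γ = 25781;  1333·α + 167·β + 19·γ = 2897;  167·α + 19·β + 7·γ = 380.
Row-reducing yields α = 34789/17418, β = 16375/17418, γ = 11856/2903.

α = 1.997, β = 0.940, γ = 4.084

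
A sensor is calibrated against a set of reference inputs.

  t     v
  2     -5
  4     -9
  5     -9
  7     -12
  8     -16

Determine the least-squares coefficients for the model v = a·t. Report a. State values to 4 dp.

Normal-equation sums: Σt·t = 158.
Moment sums: Σt·v = -303.
a = (-303)/158 = -1.91772.

a = -1.9177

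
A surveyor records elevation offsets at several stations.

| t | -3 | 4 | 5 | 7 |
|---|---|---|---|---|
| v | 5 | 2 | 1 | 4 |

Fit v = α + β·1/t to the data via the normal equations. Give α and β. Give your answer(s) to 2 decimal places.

α = 3.35, β = -5.40

From the data, Σ1 = 4, Σ1/t = 109/420, Σ1/t·1/t = 41281/176400.
Right-hand side: Σv = 12, Σ1/t·v = -83/210.
MᵀM·[α, β]ᵀ = Mᵀv becomes [[4, 109/420]; [109/420, 41281/176400]]·[α, β]ᵀ = [12, -83/210]ᵀ.
Δ = 4·(41281/176400) − (109/420)² = 17027/19600.
α = (12·(41281/176400) − (109/420)·(-83/210))/(17027/19600) = 513466/153243; β = (4·(-83/210) − (109/420)·12)/(17027/19600) = -276080/51081.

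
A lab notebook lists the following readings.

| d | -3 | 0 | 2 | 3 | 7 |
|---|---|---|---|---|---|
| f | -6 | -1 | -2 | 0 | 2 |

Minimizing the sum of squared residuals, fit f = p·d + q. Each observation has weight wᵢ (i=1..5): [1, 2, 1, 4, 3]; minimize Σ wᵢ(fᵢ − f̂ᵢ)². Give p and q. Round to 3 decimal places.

With design matrix M, MᵀWM = [[196, 32]; [32, 11]] and MᵀWf = [56, -4]ᵀ.
Eliminating q: 11·(row 1) − 32·(row 2) gives 1132·p = 11·56 − 32·(-4) = 744, so p = 186/283.
Then q = ((-4) − 32·(186/283))/11 = -644/283.

p = 0.657, q = -2.276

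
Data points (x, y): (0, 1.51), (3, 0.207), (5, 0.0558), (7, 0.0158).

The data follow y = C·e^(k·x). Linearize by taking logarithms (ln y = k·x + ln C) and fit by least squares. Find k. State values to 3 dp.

k = -0.652

Let Y = ln y. Fitting Y = k·x + ln C by least squares:
AᵀA = [[83.0000, 15.0000]; [15.0000, 4]], rhs = [-48.1892, -8.1967]ᵀ  (here Σx = 15.0000, Σ(x)² = 83.0000, Σln y = -8.1967, Σx·ln y = -48.1892).
Solving (det = 107.0000): k = -0.65240, ln C = 0.39735.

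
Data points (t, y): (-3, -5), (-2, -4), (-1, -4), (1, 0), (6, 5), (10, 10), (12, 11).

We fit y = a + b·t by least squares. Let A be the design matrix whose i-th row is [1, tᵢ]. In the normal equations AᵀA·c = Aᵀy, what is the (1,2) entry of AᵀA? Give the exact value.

23

Row 1 ↔ basis 1, column 2 ↔ basis t, so (AᵀA)_{1,2} = Σᵢ t = (1)·(-3) + (1)·(-2) + (1)·(-1) + (1)·(1) + (1)·(6) + (1)·(10) + (1)·(12) = 23.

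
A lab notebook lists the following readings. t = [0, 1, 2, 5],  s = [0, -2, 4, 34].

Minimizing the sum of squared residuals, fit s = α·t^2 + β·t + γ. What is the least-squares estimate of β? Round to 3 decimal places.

Setting ∂/∂α … = 0 gives: 642·α + 134·β + 30·γ = 864;  134·α + 30·β + 8·γ = 176;  30·α + 8·β + 4·γ = 36.
(Σt^2·t^2 = 642, Σt^2·t = 134, Σt^2 = 30, Σt·t = 30, Σt = 8, Σ1 = 4, Σt^2·s = 864, Σt·s = 176, Σs = 36.)
Solving the 3×3 system (Gaussian elimination) gives α = 310/181, β = -294/181, γ = -108/181.

β = -1.624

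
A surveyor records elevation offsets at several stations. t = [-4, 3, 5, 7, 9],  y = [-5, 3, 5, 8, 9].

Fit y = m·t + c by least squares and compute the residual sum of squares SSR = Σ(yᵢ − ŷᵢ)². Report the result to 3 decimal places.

Forming XᵀX = [[180, 20]; [20, 5]] and Xᵀy = [191, 20]ᵀ gives XᵀX·[m, c]ᵀ = Xᵀy.
Determinant 180·5 − 20² = 500.
m = (191·5 − 20·20)/500 = 111/100; c = (180·20 − 20·191)/500 = -11/25.
Residuals: -3/25, 11/100, -11/100, 67/100, -11/20; SSR = 79/100.

SSR = 0.790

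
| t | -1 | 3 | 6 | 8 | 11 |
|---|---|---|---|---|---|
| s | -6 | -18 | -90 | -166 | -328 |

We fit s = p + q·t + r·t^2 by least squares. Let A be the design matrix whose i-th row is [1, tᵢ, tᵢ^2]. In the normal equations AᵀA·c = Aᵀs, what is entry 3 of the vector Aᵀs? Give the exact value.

-53720

Entry 3 ↔ basis t^2, so (Aᵀs)_{3} = Σᵢ (t^2)·sᵢ = (1)·(-6) + (9)·(-18) + (36)·(-90) + (64)·(-166) + (121)·(-328) = -53720.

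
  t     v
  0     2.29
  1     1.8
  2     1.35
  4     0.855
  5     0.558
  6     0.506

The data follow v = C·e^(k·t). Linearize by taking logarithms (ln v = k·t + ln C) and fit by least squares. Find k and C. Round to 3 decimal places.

k = -0.262, C = 2.303

Let Y = ln v. Fitting Y = k·t + ln C by least squares:
XᵀX = [[82.0000, 18.0000]; [18.0000, 6]], rhs = [-6.4429, 0.2952]ᵀ  (here Σt = 18.0000, Σ(t)² = 82.0000, Σln v = 0.2952, Σt·ln v = -6.4429).
Δ = 82.0000·6 − (18.0000)² = 168.0000; k = (-6.4429·6 − 18.0000·0.2952)/168.0000 = -0.26173, ln C = (82.0000·0.2952 − 18.0000·-6.4429)/168.0000 = 0.83439, so C = exp(0.83439) = 2.30340.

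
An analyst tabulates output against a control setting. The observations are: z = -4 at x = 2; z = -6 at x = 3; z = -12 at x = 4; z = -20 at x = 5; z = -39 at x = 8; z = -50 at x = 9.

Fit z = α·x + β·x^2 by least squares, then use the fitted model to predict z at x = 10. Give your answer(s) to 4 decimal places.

ẑ = -59.9894

With design matrix M, MᵀM = [[199, 1465]; [1465, 11635]] and Mᵀz = [-936, -7308]ᵀ.
Determinant 199·11635 − 1465² = 169140.
α = ((-936)·11635 − 1465·(-7308))/169140 = -3069/2819; β = (199·(-7308) − 1465·(-936))/169140 = -6921/14095.
At x = 10: ẑ = (-3069/2819)·(10) + (-6921/14095)·(100) = -169110/2819.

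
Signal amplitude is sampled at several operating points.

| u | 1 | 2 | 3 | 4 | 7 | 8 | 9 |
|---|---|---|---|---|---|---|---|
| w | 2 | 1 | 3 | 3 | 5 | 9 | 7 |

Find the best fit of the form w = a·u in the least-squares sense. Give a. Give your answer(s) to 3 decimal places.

Forming XᵀX = [[224]] and Xᵀw = [195]ᵀ gives XᵀX·[a]ᵀ = Xᵀw.
a = 195/224 = 0.870536.

a = 0.871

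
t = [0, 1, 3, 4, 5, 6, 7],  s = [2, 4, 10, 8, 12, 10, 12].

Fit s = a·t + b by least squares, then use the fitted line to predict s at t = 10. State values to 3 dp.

MᵀM·[a, b]ᵀ = Mᵀs reads: 136·a + 26·b = 270;  26·a + 7·b = 58.
(Σt·t = 136, Σt = 26, Σ1 = 7, Σt·s = 270, Σs = 58.)
Determinant 136·7 − 26² = 276.
a = (270·7 − 26·58)/276 = 191/138; b = (136·58 − 26·270)/276 = 217/69.
At t = 10: ŝ = (191/138)·(10) + (217/69)·(1) = 1172/69.

ŝ = 16.986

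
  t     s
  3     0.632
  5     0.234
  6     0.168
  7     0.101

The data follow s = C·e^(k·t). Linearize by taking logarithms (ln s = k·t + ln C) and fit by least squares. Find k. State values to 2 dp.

k = -0.45

Taking logs, ln s = k·t + ln C, so regress ln s on t.
AᵀA = [[119.0000, 21.0000]; [21.0000, 4]], rhs = [-35.3900, -5.9877]ᵀ  (here Σt = 21.0000, Σ(t)² = 119.0000, Σln s = -5.9877, Σt·ln s = -35.3900).
Solving (det = 35.0000): k = -0.45193, ln C = 0.87571.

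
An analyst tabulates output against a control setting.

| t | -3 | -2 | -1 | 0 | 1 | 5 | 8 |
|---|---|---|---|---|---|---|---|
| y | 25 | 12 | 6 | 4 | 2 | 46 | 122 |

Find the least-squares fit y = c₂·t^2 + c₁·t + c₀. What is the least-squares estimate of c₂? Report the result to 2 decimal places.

c₂ = 2.04

Setting ∂/∂c₂ … = 0 gives: 4820·c₂ + 602·c₁ + 104·c₀ = 9239;  602·c₂ + 104·c₁ + 8·c₀ = 1103;  104·c₂ + 8·c₁ + 7·c₀ = 217.
(Σt^2·t^2 = 4820, Σt^2·t = 602, Σt^2 = 104, Σt·t = 104, Σt = 8, Σ1 = 7, Σt^2·y = 9239, Σt·y = 1103, Σy = 217.)
Solving the 3×3 system (Gaussian elimination) gives c₂ = 183725/90086, c₁ = -123785/90086, c₀ = 102253/45043.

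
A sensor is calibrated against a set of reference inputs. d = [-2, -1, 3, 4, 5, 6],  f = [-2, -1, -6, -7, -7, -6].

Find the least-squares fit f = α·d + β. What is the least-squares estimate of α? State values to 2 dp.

α = -0.74

Setting ∂/∂α … = 0 gives: 91·α + 15·β = -112;  15·α + 6·β = -29.
(Σd·d = 91, Σd = 15, Σ1 = 6, Σd·f = -112, Σf = -29.)
Eliminating β: 6·(row 1) − 15·(row 2) gives 321·α = 6·(-112) − 15·(-29) = -237, so α = -79/107.
Then β = ((-29) − 15·(-79/107))/6 = -959/321.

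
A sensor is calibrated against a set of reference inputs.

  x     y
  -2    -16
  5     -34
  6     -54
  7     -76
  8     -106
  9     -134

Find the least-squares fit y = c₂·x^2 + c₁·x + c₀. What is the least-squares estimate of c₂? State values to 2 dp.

Sums needed: Σx^2·x^2 = 14995, Σx^2·x = 1917, Σx^2 = 259, Σx·x = 259, Σx = 33, Σ1 = 6.
Moment sums: Σx^2·y = -24220, Σx·y = -3048, Σy = -420.
MᵀM·[c₂, c₁, c₀]ᵀ = Mᵀy becomes [[14995, 1917, 259]; [1917, 259, 33]; [259, 33, 6]]·[c₂, c₁, c₀]ᵀ = [-24220, -3048, -420]ᵀ.
Inverting the 3×3 Gram matrix, [c₂, c₁, c₀]ᵀ = [-32553/15928, 275967/79640, -16649/19910]ᵀ.

c₂ = -2.04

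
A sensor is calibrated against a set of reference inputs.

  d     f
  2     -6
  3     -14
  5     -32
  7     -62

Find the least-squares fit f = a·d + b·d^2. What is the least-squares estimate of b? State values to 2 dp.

Normal-equation sums: Σd·d = 87, Σd·d^2 = 503, Σd^2·d^2 = 3123.
And Σd·f = -648, Σd^2·f = -3988.
So MᵀM·[a, b]ᵀ = Mᵀf: [[87, 503]; [503, 3123]]·[a, b]ᵀ = [-648, -3988]ᵀ.
Determinant 87·3123 − 503² = 18692.
a = ((-648)·3123 − 503·(-3988))/18692 = -4435/4673; b = (87·(-3988) − 503·(-648))/18692 = -5253/4673.

b = -1.12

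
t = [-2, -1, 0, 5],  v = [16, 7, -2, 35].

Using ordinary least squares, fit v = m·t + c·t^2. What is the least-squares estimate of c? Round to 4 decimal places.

c = 2.1716

Compute the Gram sums: Σt·t = 30, Σt·t^2 = 116, Σt^2·t^2 = 642.
Moment sums: Σt·v = 136, Σt^2·v = 946.
So AᵀA·[m, c]ᵀ = Aᵀv: [[30, 116]; [116, 642]]·[m, c]ᵀ = [136, 946]ᵀ.
Determinant 30·642 − 116² = 5804.
m = (136·642 − 116·946)/5804 = -5606/1451; c = (30·946 − 116·136)/5804 = 3151/1451.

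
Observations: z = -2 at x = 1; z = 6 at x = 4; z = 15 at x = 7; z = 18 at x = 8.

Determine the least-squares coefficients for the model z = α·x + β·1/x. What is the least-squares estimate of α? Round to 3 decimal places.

α = 2.225

With design matrix M, MᵀM = [[130, 4]; [4, 3445/3136]] and Mᵀz = [271, 109/28]ᵀ.
Δ = 130·(3445/3136) − 4² = 198837/1568.
α = (271·(3445/3136) − 4·(109/28))/(198837/1568) = 98307/44186; β = (130·(109/28) − 4·271)/(198837/1568) = -100688/22093.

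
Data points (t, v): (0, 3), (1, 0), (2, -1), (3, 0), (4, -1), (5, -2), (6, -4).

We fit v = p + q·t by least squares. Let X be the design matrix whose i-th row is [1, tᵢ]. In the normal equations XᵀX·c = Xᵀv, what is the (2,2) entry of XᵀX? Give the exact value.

91

Row 2 ↔ basis t, column 2 ↔ basis t, so (XᵀX)_{2,2} = Σᵢ (t)·(t) = (0)·(0) + (1)·(1) + (2)·(2) + (3)·(3) + (4)·(4) + (5)·(5) + (6)·(6) = 91.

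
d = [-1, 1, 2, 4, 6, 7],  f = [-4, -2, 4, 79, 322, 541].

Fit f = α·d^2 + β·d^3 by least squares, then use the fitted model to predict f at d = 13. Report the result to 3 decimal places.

Normal-equation sums: Σd^2·d^2 = 3971, Σd^2·d^3 = 25639, Σd^3·d^3 = 168467.
For Aᵀf: Σd^2·f = 39375, Σd^3·f = 260205.
AᵀA·[α, β]ᵀ = Aᵀf becomes [[3971, 25639]; [25639, 168467]]·[α, β]ᵀ = [39375, 260205]ᵀ.
det = 3971·168467 − 25639² = 11624136.
α = (39375·168467 − 25639·260205)/11624136 = -6334645/1937356; β = (3971·260205 − 25639·39375)/11624136 = 3956405/1937356.
At d = 13: f̂ = (-6334645/1937356)·(169) + (3956405/1937356)·(2197) = 1905416695/484339.

f̂ = 3934.056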